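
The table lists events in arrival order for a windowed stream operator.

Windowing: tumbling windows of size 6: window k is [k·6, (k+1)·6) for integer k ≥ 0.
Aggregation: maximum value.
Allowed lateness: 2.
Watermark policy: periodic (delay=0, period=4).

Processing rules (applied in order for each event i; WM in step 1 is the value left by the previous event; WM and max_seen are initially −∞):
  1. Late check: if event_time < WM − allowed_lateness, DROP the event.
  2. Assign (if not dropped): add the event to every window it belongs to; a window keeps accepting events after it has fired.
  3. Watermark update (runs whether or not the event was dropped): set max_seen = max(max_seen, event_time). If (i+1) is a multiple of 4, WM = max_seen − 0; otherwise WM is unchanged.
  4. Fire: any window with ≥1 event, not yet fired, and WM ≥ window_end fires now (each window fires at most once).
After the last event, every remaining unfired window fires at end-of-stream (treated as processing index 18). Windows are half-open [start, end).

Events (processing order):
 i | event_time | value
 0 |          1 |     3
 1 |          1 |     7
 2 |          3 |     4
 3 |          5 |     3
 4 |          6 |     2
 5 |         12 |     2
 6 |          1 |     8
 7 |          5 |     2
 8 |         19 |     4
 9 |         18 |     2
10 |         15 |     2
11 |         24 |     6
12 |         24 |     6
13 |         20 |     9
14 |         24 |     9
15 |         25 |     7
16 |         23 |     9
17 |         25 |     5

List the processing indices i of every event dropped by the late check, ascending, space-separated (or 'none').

i=0 t=1 v=3: → [0,6); WM=−∞
i=1 t=1 v=7: → [0,6); WM=−∞
i=2 t=3 v=4: → [0,6); WM=−∞
i=3 t=5 v=3: → [0,6); WM=5
i=4 t=6 v=2: → [6,12); WM=5
i=5 t=12 v=2: → [12,18); WM=5
i=6 t=1 v=8: DROP (t<5-2); WM=5
i=7 t=5 v=2: → [0,6); WM=12; [0,6) fires=7 [6,12) fires=2
i=8 t=19 v=4: → [18,24); WM=12
i=9 t=18 v=2: → [18,24); WM=12
i=10 t=15 v=2: → [12,18); WM=12
i=11 t=24 v=6: → [24,30); WM=24; [12,18) fires=2 [18,24) fires=4
i=12 t=24 v=6: → [24,30); WM=24
i=13 t=20 v=9: DROP (t<24-2); WM=24
i=14 t=24 v=9: → [24,30); WM=24
i=15 t=25 v=7: → [24,30); WM=25
i=16 t=23 v=9: → [18,24); WM=25
i=17 t=25 v=5: → [24,30); WM=25

6 13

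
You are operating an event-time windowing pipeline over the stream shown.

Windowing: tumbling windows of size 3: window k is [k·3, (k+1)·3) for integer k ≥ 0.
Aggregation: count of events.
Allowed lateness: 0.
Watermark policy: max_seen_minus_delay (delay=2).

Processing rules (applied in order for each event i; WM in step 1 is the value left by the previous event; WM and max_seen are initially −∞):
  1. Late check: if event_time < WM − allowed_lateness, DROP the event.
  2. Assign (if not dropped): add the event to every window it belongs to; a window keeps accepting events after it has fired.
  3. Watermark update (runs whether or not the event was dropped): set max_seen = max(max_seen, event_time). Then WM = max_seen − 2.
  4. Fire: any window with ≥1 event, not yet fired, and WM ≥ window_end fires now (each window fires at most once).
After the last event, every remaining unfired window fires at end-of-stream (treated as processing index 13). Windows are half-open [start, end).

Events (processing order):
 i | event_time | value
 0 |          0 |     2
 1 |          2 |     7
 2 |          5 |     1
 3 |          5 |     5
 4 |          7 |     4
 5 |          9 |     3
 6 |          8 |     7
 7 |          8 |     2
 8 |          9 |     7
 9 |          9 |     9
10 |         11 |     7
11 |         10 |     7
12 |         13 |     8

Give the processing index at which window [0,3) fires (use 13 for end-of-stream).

2

i=0 t=0 v=2: → [0,3); WM=-2
i=1 t=2 v=7: → [0,3); WM=0
i=2 t=5 v=1: → [3,6); WM=3; [0,3) fires=2
i=3 t=5 v=5: → [3,6); WM=3
i=4 t=7 v=4: → [6,9); WM=5
i=5 t=9 v=3: → [9,12); WM=7; [3,6) fires=2
i=6 t=8 v=7: → [6,9); WM=7
i=7 t=8 v=2: → [6,9); WM=7
i=8 t=9 v=7: → [9,12); WM=7
i=9 t=9 v=9: → [9,12); WM=7
i=10 t=11 v=7: → [9,12); WM=9; [6,9) fires=3
i=11 t=10 v=7: → [9,12); WM=9
i=12 t=13 v=8: → [12,15); WM=11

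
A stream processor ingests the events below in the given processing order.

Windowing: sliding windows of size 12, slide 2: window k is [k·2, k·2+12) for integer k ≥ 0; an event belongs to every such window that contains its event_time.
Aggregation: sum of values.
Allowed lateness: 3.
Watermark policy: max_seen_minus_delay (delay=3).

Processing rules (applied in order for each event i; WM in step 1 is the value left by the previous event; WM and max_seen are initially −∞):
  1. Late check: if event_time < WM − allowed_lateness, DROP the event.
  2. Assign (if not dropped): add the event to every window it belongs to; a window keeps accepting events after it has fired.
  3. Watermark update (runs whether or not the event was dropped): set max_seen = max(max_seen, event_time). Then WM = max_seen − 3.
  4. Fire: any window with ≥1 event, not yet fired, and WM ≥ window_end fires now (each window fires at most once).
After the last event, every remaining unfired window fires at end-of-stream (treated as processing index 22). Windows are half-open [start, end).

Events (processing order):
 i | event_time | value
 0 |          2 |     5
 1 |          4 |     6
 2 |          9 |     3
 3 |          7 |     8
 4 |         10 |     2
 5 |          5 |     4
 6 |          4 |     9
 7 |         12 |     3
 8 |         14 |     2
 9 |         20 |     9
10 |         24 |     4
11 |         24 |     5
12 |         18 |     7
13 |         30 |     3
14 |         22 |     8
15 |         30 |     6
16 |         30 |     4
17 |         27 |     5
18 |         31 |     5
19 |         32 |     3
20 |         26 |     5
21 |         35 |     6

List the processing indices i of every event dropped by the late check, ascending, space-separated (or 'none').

i=0 t=2 v=5: → [2,14),[0,12); WM=-1
i=1 t=4 v=6: → [4,16),[2,14),[0,12); WM=1
i=2 t=9 v=3: → [8,20),[6,18),[4,16),[2,14),[0,12); WM=6
i=3 t=7 v=8: → [6,18),[4,16),[2,14),[0,12); WM=6
i=4 t=10 v=2: → [10,22),[8,20),[6,18),[4,16),[2,14),[0,12); WM=7
i=5 t=5 v=4: → [4,16),[2,14),[0,12); WM=7
i=6 t=4 v=9: → [4,16),[2,14),[0,12); WM=7
i=7 t=12 v=3: → [12,24),[10,22),[8,20),[6,18),[4,16),[2,14); WM=9
i=8 t=14 v=2: → [14,26),[12,24),[10,22),[8,20),[6,18),[4,16); WM=11
i=9 t=20 v=9: → [20,32),[18,30),[16,28),[14,26),[12,24),[10,22); WM=17; [0,12) fires=37 [2,14) fires=40 [4,16) fires=37
i=10 t=24 v=4: → [24,36),[22,34),[20,32),[18,30),[16,28),[14,26); WM=21; [6,18) fires=18 [8,20) fires=10
i=11 t=24 v=5: → [24,36),[22,34),[20,32),[18,30),[16,28),[14,26); WM=21
i=12 t=18 v=7: → [18,30),[16,28),[14,26),[12,24),[10,22),[8,20); WM=21
i=13 t=30 v=3: → [30,42),[28,40),[26,38),[24,36),[22,34),[20,32); WM=27; [10,22) fires=23 [12,24) fires=21 [14,26) fires=27
i=14 t=22 v=8: DROP (t<27-3); WM=27
i=15 t=30 v=6: → [30,42),[28,40),[26,38),[24,36),[22,34),[20,32); WM=27
i=16 t=30 v=4: → [30,42),[28,40),[26,38),[24,36),[22,34),[20,32); WM=27
i=17 t=27 v=5: → [26,38),[24,36),[22,34),[20,32),[18,30),[16,28); WM=27
i=18 t=31 v=5: → [30,42),[28,40),[26,38),[24,36),[22,34),[20,32); WM=28; [16,28) fires=30
i=19 t=32 v=3: → [32,44),[30,42),[28,40),[26,38),[24,36),[22,34); WM=29
i=20 t=26 v=5: → [26,38),[24,36),[22,34),[20,32),[18,30),[16,28); WM=29
i=21 t=35 v=6: → [34,46),[32,44),[30,42),[28,40),[26,38),[24,36); WM=32; [18,30) fires=35 [20,32) fires=46

14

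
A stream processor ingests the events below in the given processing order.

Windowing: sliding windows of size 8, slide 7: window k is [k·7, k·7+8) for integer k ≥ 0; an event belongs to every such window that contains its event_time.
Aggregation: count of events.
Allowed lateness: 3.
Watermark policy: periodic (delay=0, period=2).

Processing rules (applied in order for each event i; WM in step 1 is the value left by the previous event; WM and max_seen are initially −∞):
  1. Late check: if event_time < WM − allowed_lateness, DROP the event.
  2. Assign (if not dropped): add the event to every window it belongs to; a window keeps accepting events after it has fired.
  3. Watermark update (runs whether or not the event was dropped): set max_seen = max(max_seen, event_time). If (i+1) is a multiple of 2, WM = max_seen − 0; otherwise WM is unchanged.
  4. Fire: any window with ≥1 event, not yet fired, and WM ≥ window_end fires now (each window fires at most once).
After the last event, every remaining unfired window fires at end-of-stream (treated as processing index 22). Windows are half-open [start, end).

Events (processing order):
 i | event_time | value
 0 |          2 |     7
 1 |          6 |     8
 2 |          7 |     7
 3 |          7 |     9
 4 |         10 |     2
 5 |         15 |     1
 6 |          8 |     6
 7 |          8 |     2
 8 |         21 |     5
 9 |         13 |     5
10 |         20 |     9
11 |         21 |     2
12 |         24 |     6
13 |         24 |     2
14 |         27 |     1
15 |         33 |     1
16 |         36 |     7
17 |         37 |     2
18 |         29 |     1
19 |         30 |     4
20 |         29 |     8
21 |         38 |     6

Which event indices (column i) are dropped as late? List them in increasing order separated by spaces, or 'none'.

i=0 t=2 v=7: → [0,8); WM=−∞
i=1 t=6 v=8: → [0,8); WM=6
i=2 t=7 v=7: → [7,15),[0,8); WM=6
i=3 t=7 v=9: → [7,15),[0,8); WM=7
i=4 t=10 v=2: → [7,15); WM=7
i=5 t=15 v=1: → [14,22); WM=15; [0,8) fires=4 [7,15) fires=3
i=6 t=8 v=6: DROP (t<15-3); WM=15
i=7 t=8 v=2: DROP (t<15-3); WM=15
i=8 t=21 v=5: → [21,29),[14,22); WM=15
i=9 t=13 v=5: → [7,15); WM=21
i=10 t=20 v=9: → [14,22); WM=21
i=11 t=21 v=2: → [21,29),[14,22); WM=21
i=12 t=24 v=6: → [21,29); WM=21
i=13 t=24 v=2: → [21,29); WM=24; [14,22) fires=4
i=14 t=27 v=1: → [21,29); WM=24
i=15 t=33 v=1: → [28,36); WM=33; [21,29) fires=5
i=16 t=36 v=7: → [35,43); WM=33
i=17 t=37 v=2: → [35,43); WM=37; [28,36) fires=1
i=18 t=29 v=1: DROP (t<37-3); WM=37
i=19 t=30 v=4: DROP (t<37-3); WM=37
i=20 t=29 v=8: DROP (t<37-3); WM=37
i=21 t=38 v=6: → [35,43); WM=38

6 7 18 19 20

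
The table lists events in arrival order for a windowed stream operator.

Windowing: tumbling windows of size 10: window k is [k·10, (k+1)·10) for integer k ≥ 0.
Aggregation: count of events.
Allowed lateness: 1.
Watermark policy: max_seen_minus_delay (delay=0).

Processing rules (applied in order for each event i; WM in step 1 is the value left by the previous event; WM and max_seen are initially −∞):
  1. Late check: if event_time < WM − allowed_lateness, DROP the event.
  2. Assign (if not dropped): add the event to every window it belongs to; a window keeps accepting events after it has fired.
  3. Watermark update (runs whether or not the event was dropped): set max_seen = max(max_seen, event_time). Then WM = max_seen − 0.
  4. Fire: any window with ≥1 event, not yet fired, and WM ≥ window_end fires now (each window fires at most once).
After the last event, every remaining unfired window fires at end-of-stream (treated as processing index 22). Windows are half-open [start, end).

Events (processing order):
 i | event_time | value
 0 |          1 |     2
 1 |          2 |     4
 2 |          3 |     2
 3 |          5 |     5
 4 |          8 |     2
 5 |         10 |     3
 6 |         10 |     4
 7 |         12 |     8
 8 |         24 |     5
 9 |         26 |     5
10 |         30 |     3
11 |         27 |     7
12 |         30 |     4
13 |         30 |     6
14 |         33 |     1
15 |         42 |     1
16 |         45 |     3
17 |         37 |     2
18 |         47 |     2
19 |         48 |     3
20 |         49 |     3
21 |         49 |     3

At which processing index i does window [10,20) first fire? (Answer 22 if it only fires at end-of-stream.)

i=0 t=1 v=2: → [0,10); WM=1
i=1 t=2 v=4: → [0,10); WM=2
i=2 t=3 v=2: → [0,10); WM=3
i=3 t=5 v=5: → [0,10); WM=5
i=4 t=8 v=2: → [0,10); WM=8
i=5 t=10 v=3: → [10,20); WM=10; [0,10) fires=5
i=6 t=10 v=4: → [10,20); WM=10
i=7 t=12 v=8: → [10,20); WM=12
i=8 t=24 v=5: → [20,30); WM=24; [10,20) fires=3
i=9 t=26 v=5: → [20,30); WM=26
i=10 t=30 v=3: → [30,40); WM=30; [20,30) fires=2
i=11 t=27 v=7: DROP (t<30-1); WM=30
i=12 t=30 v=4: → [30,40); WM=30
i=13 t=30 v=6: → [30,40); WM=30
i=14 t=33 v=1: → [30,40); WM=33
i=15 t=42 v=1: → [40,50); WM=42; [30,40) fires=4
i=16 t=45 v=3: → [40,50); WM=45
i=17 t=37 v=2: DROP (t<45-1); WM=45
i=18 t=47 v=2: → [40,50); WM=47
i=19 t=48 v=3: → [40,50); WM=48
i=20 t=49 v=3: → [40,50); WM=49
i=21 t=49 v=3: → [40,50); WM=49

8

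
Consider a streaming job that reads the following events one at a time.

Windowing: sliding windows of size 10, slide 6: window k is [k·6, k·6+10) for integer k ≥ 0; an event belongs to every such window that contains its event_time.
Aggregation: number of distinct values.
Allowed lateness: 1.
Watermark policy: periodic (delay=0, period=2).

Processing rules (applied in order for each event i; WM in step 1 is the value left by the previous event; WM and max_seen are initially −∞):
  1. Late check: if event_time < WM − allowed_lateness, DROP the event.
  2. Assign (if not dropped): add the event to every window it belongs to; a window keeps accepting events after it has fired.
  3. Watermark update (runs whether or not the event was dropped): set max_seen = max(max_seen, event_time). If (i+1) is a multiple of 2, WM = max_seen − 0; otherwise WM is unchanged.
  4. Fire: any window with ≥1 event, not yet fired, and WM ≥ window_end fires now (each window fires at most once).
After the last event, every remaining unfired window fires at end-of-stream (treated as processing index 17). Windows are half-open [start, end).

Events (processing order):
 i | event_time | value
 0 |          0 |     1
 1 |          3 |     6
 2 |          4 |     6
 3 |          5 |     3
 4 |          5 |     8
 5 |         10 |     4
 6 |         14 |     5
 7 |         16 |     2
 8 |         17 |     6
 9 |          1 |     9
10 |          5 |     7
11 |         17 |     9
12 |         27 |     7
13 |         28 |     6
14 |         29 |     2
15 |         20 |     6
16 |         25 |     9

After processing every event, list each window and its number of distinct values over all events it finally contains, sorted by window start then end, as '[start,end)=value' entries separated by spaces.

[0,10)=4 [6,16)=2 [12,22)=4 [18,28)=1 [24,34)=3

i=0 t=0 v=1: → [0,10); WM=−∞
i=1 t=3 v=6: → [0,10); WM=3
i=2 t=4 v=6: → [0,10); WM=3
i=3 t=5 v=3: → [0,10); WM=5
i=4 t=5 v=8: → [0,10); WM=5
i=5 t=10 v=4: → [6,16); WM=10; [0,10) fires=4
i=6 t=14 v=5: → [12,22),[6,16); WM=10
i=7 t=16 v=2: → [12,22); WM=16; [6,16) fires=2
i=8 t=17 v=6: → [12,22); WM=16
i=9 t=1 v=9: DROP (t<16-1); WM=17
i=10 t=5 v=7: DROP (t<17-1); WM=17
i=11 t=17 v=9: → [12,22); WM=17
i=12 t=27 v=7: → [24,34),[18,28); WM=17
i=13 t=28 v=6: → [24,34); WM=28; [12,22) fires=4 [18,28) fires=1
i=14 t=29 v=2: → [24,34); WM=28
i=15 t=20 v=6: DROP (t<28-1); WM=29
i=16 t=25 v=9: DROP (t<29-1); WM=29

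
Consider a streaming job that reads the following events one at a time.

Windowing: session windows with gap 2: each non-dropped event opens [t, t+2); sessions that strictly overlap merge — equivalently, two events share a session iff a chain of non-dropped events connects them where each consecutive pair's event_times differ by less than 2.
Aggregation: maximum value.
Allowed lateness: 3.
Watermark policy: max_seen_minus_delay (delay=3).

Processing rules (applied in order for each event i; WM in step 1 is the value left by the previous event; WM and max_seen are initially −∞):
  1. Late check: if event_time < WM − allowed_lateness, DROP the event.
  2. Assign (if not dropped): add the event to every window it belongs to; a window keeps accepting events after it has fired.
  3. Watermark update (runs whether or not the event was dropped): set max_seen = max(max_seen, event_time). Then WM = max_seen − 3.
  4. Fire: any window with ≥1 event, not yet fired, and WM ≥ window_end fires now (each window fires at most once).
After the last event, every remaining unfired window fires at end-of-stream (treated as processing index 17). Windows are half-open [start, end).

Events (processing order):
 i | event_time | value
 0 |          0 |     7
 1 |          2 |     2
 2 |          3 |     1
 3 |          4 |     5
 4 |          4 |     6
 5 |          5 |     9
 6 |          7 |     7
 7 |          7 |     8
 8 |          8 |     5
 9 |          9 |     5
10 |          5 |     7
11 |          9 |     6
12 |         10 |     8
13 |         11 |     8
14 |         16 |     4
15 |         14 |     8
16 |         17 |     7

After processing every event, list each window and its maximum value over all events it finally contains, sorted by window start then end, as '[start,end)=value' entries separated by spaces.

i=0 t=0 v=7: → [0,2); WM=-3
i=1 t=2 v=2: → [2,4); WM=-1
i=2 t=3 v=1: → [2,5); WM=0
i=3 t=4 v=5: → [2,6); WM=1
i=4 t=4 v=6: → [2,6); WM=1
i=5 t=5 v=9: → [2,7); WM=2
i=6 t=7 v=7: → [7,9); WM=4
i=7 t=7 v=8: → [7,9); WM=4
i=8 t=8 v=5: → [7,10); WM=5
i=9 t=9 v=5: → [7,11); WM=6
i=10 t=5 v=7: → [2,7); WM=6
i=11 t=9 v=6: → [7,11); WM=6
i=12 t=10 v=8: → [7,12); WM=7
i=13 t=11 v=8: → [7,13); WM=8
i=14 t=16 v=4: → [16,18); WM=13
i=15 t=14 v=8: → [14,16); WM=13
i=16 t=17 v=7: → [16,19); WM=14

[0,2)=7 [2,7)=9 [7,13)=8 [14,16)=8 [16,19)=7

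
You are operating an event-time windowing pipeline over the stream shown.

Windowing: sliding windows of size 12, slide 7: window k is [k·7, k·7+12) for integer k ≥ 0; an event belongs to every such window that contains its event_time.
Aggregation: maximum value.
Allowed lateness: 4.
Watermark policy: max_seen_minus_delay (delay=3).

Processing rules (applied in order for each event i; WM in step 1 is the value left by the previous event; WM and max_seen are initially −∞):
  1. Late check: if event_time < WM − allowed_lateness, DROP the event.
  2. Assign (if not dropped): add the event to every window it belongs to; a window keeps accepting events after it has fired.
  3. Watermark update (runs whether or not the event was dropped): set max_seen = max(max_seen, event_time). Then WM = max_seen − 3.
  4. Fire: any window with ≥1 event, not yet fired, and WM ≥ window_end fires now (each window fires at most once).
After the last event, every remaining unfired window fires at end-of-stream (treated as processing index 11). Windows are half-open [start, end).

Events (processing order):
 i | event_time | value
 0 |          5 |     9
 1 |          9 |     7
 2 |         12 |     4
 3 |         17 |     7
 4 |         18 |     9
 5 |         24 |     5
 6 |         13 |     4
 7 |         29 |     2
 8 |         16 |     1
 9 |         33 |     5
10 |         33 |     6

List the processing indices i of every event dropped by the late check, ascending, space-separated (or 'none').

i=0 t=5 v=9: → [0,12); WM=2
i=1 t=9 v=7: → [7,19),[0,12); WM=6
i=2 t=12 v=4: → [7,19); WM=9
i=3 t=17 v=7: → [14,26),[7,19); WM=14; [0,12) fires=9
i=4 t=18 v=9: → [14,26),[7,19); WM=15
i=5 t=24 v=5: → [21,33),[14,26); WM=21; [7,19) fires=9
i=6 t=13 v=4: DROP (t<21-4); WM=21
i=7 t=29 v=2: → [28,40),[21,33); WM=26; [14,26) fires=9
i=8 t=16 v=1: DROP (t<26-4); WM=26
i=9 t=33 v=5: → [28,40); WM=30
i=10 t=33 v=6: → [28,40); WM=30

6 8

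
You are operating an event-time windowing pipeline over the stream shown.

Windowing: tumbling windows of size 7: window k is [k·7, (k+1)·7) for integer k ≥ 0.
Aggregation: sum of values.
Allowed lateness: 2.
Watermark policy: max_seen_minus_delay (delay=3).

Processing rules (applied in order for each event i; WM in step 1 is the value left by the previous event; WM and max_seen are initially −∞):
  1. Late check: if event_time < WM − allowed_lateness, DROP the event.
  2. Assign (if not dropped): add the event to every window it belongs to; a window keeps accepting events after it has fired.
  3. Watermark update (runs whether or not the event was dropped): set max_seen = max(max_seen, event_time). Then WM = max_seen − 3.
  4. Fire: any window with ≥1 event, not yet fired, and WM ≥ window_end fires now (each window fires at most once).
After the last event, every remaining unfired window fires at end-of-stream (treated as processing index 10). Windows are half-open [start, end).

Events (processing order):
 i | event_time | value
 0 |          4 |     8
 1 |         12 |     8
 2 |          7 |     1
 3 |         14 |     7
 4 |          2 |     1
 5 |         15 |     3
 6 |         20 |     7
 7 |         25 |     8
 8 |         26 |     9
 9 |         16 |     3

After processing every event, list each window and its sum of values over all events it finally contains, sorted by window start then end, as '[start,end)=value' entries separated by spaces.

[0,7)=8 [7,14)=9 [14,21)=17 [21,28)=17

i=0 t=4 v=8: → [0,7); WM=1
i=1 t=12 v=8: → [7,14); WM=9; [0,7) fires=8
i=2 t=7 v=1: → [7,14); WM=9
i=3 t=14 v=7: → [14,21); WM=11
i=4 t=2 v=1: DROP (t<11-2); WM=11
i=5 t=15 v=3: → [14,21); WM=12
i=6 t=20 v=7: → [14,21); WM=17; [7,14) fires=9
i=7 t=25 v=8: → [21,28); WM=22; [14,21) fires=17
i=8 t=26 v=9: → [21,28); WM=23
i=9 t=16 v=3: DROP (t<23-2); WM=23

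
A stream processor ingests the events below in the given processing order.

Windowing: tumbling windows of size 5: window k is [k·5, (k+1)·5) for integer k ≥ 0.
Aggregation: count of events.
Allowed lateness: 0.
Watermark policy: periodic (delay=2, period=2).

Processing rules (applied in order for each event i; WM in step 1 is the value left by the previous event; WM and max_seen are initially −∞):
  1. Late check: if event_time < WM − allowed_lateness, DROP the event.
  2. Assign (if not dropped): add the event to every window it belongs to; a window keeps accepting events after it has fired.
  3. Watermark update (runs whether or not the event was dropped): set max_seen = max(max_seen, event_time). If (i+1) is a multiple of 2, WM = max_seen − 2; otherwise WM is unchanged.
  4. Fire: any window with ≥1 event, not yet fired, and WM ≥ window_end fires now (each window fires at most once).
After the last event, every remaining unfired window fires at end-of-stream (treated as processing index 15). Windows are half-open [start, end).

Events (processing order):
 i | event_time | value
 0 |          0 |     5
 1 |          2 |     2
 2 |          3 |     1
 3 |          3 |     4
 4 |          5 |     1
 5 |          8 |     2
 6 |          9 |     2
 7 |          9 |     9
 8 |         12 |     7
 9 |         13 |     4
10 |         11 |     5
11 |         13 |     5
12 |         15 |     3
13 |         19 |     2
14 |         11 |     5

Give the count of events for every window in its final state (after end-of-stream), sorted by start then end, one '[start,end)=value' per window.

[0,5)=4 [5,10)=4 [10,15)=4 [15,20)=2

i=0 t=0 v=5: → [0,5); WM=−∞
i=1 t=2 v=2: → [0,5); WM=0
i=2 t=3 v=1: → [0,5); WM=0
i=3 t=3 v=4: → [0,5); WM=1
i=4 t=5 v=1: → [5,10); WM=1
i=5 t=8 v=2: → [5,10); WM=6; [0,5) fires=4
i=6 t=9 v=2: → [5,10); WM=6
i=7 t=9 v=9: → [5,10); WM=7
i=8 t=12 v=7: → [10,15); WM=7
i=9 t=13 v=4: → [10,15); WM=11; [5,10) fires=4
i=10 t=11 v=5: → [10,15); WM=11
i=11 t=13 v=5: → [10,15); WM=11
i=12 t=15 v=3: → [15,20); WM=11
i=13 t=19 v=2: → [15,20); WM=17; [10,15) fires=4
i=14 t=11 v=5: DROP (t<17-0); WM=17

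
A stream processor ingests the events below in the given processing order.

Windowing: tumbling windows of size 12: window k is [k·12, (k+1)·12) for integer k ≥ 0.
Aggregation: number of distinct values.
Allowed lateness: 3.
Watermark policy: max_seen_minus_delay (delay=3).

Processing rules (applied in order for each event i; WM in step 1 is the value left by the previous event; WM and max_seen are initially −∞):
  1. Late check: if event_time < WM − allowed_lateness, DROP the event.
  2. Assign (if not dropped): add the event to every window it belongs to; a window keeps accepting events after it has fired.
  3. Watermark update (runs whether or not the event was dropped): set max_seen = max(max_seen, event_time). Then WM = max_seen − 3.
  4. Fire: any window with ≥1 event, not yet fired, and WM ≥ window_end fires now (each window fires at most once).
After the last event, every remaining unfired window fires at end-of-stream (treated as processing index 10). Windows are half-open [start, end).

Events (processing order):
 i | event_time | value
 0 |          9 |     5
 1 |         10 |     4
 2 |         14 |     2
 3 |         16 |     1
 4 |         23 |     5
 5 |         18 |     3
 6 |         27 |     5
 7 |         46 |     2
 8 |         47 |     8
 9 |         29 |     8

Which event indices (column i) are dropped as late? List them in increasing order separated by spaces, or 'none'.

i=0 t=9 v=5: → [0,12); WM=6
i=1 t=10 v=4: → [0,12); WM=7
i=2 t=14 v=2: → [12,24); WM=11
i=3 t=16 v=1: → [12,24); WM=13; [0,12) fires=2
i=4 t=23 v=5: → [12,24); WM=20
i=5 t=18 v=3: → [12,24); WM=20
i=6 t=27 v=5: → [24,36); WM=24; [12,24) fires=4
i=7 t=46 v=2: → [36,48); WM=43; [24,36) fires=1
i=8 t=47 v=8: → [36,48); WM=44
i=9 t=29 v=8: DROP (t<44-3); WM=44

9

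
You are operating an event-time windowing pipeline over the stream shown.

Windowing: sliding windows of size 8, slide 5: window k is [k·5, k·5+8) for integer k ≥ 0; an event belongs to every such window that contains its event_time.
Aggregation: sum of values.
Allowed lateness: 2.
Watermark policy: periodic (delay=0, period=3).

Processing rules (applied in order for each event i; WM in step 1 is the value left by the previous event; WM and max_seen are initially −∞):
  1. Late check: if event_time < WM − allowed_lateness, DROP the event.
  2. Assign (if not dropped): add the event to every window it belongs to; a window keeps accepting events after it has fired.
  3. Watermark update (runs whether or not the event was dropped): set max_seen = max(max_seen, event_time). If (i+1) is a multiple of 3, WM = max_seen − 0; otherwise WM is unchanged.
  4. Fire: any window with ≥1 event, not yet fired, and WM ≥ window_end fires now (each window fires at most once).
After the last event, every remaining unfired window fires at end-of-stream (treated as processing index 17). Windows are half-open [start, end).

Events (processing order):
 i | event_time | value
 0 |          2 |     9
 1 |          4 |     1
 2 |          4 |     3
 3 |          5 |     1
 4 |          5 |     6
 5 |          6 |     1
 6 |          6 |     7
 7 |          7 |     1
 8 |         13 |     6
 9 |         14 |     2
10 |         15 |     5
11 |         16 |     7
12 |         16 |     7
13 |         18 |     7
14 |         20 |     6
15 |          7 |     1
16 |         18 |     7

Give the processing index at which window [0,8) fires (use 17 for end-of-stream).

8

i=0 t=2 v=9: → [0,8); WM=−∞
i=1 t=4 v=1: → [0,8); WM=−∞
i=2 t=4 v=3: → [0,8); WM=4
i=3 t=5 v=1: → [5,13),[0,8); WM=4
i=4 t=5 v=6: → [5,13),[0,8); WM=4
i=5 t=6 v=1: → [5,13),[0,8); WM=6
i=6 t=6 v=7: → [5,13),[0,8); WM=6
i=7 t=7 v=1: → [5,13),[0,8); WM=6
i=8 t=13 v=6: → [10,18); WM=13; [0,8) fires=29 [5,13) fires=16
i=9 t=14 v=2: → [10,18); WM=13
i=10 t=15 v=5: → [15,23),[10,18); WM=13
i=11 t=16 v=7: → [15,23),[10,18); WM=16
i=12 t=16 v=7: → [15,23),[10,18); WM=16
i=13 t=18 v=7: → [15,23); WM=16
i=14 t=20 v=6: → [20,28),[15,23); WM=20; [10,18) fires=27
i=15 t=7 v=1: DROP (t<20-2); WM=20
i=16 t=18 v=7: → [15,23); WM=20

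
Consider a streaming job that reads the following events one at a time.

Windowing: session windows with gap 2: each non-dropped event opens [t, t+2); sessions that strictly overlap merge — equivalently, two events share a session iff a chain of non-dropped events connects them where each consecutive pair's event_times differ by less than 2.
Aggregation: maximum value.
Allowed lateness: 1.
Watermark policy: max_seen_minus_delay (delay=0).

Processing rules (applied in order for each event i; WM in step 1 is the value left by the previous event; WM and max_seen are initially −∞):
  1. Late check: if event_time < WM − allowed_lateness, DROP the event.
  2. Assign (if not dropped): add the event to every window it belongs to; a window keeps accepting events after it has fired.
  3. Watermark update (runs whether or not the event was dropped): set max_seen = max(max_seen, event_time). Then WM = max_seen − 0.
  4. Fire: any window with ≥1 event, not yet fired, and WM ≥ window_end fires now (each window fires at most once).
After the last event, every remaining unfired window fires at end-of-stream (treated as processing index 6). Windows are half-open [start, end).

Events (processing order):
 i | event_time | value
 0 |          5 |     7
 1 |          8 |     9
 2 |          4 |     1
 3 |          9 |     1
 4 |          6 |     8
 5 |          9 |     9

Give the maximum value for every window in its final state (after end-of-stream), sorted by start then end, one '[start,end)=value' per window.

i=0 t=5 v=7: → [5,7); WM=5
i=1 t=8 v=9: → [8,10); WM=8
i=2 t=4 v=1: DROP (t<8-1); WM=8
i=3 t=9 v=1: → [8,11); WM=9
i=4 t=6 v=8: DROP (t<9-1); WM=9
i=5 t=9 v=9: → [8,11); WM=9

[5,7)=7 [8,11)=9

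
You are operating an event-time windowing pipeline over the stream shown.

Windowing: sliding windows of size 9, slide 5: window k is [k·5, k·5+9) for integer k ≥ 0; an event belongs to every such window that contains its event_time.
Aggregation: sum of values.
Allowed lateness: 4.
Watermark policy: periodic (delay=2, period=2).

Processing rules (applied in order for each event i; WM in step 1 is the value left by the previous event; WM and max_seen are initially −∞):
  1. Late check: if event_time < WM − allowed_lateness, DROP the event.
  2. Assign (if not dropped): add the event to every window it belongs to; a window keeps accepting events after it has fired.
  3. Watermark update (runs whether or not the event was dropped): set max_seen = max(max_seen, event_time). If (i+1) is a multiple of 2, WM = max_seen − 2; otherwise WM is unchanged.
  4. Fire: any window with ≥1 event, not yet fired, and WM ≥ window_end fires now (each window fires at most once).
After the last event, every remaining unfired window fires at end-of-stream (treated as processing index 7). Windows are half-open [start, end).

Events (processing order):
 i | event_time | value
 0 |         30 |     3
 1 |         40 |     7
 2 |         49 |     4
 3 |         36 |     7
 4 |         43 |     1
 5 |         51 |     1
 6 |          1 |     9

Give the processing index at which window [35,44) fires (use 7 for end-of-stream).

i=0 t=30 v=3: → [30,39),[25,34); WM=−∞
i=1 t=40 v=7: → [40,49),[35,44); WM=38; [25,34) fires=3
i=2 t=49 v=4: → [45,54); WM=38
i=3 t=36 v=7: → [35,44),[30,39); WM=47; [30,39) fires=10 [35,44) fires=14
i=4 t=43 v=1: → [40,49),[35,44); WM=47
i=5 t=51 v=1: → [50,59),[45,54); WM=49; [40,49) fires=8
i=6 t=1 v=9: DROP (t<49-4); WM=49

3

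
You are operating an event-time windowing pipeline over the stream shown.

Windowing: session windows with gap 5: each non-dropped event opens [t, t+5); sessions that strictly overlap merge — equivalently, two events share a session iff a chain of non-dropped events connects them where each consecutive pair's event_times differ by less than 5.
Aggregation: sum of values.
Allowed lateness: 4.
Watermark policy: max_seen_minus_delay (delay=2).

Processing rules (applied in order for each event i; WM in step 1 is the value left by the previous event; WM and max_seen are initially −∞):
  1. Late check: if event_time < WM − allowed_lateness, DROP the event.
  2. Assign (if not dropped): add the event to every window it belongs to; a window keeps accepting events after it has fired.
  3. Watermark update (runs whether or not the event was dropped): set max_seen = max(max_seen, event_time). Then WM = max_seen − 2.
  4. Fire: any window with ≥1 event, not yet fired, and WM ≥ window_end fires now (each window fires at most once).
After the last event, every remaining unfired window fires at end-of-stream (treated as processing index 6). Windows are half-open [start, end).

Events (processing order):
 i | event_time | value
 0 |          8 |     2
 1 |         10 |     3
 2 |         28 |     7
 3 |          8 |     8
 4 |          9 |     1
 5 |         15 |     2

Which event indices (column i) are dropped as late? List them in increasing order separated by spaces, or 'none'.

3 4 5

i=0 t=8 v=2: → [8,13); WM=6
i=1 t=10 v=3: → [8,15); WM=8
i=2 t=28 v=7: → [28,33); WM=26
i=3 t=8 v=8: DROP (t<26-4); WM=26
i=4 t=9 v=1: DROP (t<26-4); WM=26
i=5 t=15 v=2: DROP (t<26-4); WM=26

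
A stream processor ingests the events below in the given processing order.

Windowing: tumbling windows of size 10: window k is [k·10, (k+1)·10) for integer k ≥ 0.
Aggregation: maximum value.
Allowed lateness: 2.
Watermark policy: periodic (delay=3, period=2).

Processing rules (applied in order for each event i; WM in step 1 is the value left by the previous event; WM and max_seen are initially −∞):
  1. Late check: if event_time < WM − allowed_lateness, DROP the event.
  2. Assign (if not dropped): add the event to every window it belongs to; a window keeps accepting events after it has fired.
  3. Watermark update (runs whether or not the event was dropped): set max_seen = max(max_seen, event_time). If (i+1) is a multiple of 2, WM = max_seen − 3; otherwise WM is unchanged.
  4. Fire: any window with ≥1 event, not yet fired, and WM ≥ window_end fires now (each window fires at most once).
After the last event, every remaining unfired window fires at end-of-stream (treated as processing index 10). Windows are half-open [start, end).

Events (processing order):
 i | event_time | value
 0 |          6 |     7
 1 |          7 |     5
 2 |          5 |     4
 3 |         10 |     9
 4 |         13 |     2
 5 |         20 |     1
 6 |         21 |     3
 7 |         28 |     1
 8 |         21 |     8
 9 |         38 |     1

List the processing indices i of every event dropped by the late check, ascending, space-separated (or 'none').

i=0 t=6 v=7: → [0,10); WM=−∞
i=1 t=7 v=5: → [0,10); WM=4
i=2 t=5 v=4: → [0,10); WM=4
i=3 t=10 v=9: → [10,20); WM=7
i=4 t=13 v=2: → [10,20); WM=7
i=5 t=20 v=1: → [20,30); WM=17; [0,10) fires=7
i=6 t=21 v=3: → [20,30); WM=17
i=7 t=28 v=1: → [20,30); WM=25; [10,20) fires=9
i=8 t=21 v=8: DROP (t<25-2); WM=25
i=9 t=38 v=1: → [30,40); WM=35; [20,30) fires=3

8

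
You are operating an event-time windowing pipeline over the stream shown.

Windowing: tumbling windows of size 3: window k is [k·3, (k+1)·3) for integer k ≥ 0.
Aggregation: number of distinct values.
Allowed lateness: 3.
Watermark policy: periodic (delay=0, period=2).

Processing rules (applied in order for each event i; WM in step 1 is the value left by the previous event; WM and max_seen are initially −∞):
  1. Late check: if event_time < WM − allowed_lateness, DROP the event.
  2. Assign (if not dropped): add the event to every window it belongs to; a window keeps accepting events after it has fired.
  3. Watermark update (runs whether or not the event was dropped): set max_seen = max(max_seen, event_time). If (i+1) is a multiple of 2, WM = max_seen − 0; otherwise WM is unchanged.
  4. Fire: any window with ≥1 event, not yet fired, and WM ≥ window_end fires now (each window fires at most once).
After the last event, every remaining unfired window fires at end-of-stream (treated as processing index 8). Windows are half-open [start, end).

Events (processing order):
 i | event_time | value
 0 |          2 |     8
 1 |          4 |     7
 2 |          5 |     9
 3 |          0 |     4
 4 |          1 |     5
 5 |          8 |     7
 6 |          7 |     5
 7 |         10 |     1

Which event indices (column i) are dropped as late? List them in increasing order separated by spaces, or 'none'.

i=0 t=2 v=8: → [0,3); WM=−∞
i=1 t=4 v=7: → [3,6); WM=4; [0,3) fires=1
i=2 t=5 v=9: → [3,6); WM=4
i=3 t=0 v=4: DROP (t<4-3); WM=5
i=4 t=1 v=5: DROP (t<5-3); WM=5
i=5 t=8 v=7: → [6,9); WM=8; [3,6) fires=2
i=6 t=7 v=5: → [6,9); WM=8
i=7 t=10 v=1: → [9,12); WM=10; [6,9) fires=2

3 4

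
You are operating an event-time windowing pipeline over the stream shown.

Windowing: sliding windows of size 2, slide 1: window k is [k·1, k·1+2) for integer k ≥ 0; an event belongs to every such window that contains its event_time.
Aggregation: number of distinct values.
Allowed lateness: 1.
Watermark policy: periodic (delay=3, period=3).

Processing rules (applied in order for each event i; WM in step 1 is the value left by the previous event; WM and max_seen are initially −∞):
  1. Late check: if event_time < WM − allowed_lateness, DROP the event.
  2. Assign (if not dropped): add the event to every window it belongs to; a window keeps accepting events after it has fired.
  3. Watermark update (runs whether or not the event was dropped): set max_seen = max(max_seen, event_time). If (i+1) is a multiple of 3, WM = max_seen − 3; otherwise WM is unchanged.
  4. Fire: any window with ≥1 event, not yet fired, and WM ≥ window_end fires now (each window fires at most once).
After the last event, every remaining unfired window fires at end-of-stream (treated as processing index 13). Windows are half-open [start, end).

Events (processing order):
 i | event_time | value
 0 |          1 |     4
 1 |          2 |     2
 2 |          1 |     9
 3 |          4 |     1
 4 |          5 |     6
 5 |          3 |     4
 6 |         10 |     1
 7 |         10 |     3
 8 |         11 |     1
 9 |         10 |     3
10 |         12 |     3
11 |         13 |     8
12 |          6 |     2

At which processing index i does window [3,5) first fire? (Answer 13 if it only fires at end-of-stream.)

8

i=0 t=1 v=4: → [1,3),[0,2); WM=−∞
i=1 t=2 v=2: → [2,4),[1,3); WM=−∞
i=2 t=1 v=9: → [1,3),[0,2); WM=-1
i=3 t=4 v=1: → [4,6),[3,5); WM=-1
i=4 t=5 v=6: → [5,7),[4,6); WM=-1
i=5 t=3 v=4: → [3,5),[2,4); WM=2; [0,2) fires=2
i=6 t=10 v=1: → [10,12),[9,11); WM=2
i=7 t=10 v=3: → [10,12),[9,11); WM=2
i=8 t=11 v=1: → [11,13),[10,12); WM=8; [1,3) fires=3 [2,4) fires=2 [3,5) fires=2 [4,6) fires=2 [5,7) fires=1
i=9 t=10 v=3: → [10,12),[9,11); WM=8
i=10 t=12 v=3: → [12,14),[11,13); WM=8
i=11 t=13 v=8: → [13,15),[12,14); WM=10
i=12 t=6 v=2: DROP (t<10-1); WM=10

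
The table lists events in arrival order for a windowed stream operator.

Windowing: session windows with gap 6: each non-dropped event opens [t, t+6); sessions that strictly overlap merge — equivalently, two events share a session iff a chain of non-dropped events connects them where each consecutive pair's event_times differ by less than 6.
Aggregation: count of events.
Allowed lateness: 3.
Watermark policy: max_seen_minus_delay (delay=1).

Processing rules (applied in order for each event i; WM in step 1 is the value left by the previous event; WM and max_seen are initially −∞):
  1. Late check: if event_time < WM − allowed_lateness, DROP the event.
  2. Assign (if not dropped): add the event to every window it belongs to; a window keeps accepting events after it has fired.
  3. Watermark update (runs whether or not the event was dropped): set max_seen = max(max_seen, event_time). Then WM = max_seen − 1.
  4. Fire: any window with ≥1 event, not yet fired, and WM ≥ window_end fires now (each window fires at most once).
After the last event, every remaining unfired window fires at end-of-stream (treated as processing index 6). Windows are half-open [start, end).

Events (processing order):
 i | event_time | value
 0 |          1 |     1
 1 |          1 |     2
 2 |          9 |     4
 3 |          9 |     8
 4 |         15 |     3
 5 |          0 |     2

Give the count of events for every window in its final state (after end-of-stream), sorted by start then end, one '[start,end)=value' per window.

i=0 t=1 v=1: → [1,7); WM=0
i=1 t=1 v=2: → [1,7); WM=0
i=2 t=9 v=4: → [9,15); WM=8
i=3 t=9 v=8: → [9,15); WM=8
i=4 t=15 v=3: → [15,21); WM=14
i=5 t=0 v=2: DROP (t<14-3); WM=14

[1,7)=2 [9,15)=2 [15,21)=1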